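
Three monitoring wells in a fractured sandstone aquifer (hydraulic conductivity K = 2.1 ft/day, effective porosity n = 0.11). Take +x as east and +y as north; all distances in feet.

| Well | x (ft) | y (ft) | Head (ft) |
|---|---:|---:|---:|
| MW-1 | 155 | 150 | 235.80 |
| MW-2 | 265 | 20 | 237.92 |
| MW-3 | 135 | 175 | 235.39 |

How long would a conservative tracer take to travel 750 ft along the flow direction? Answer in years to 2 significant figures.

With h = a·x + b·y + c and MW-1 as origin, the differences give:
  110·a + (-130)·b = +2.12
  (-20)·a + 25·b = -0.41
Eliminate b (×25 and ×(-130), subtract): 150·a = -0.300 → a = ∂h/∂x = -0.002000
Back-substitute: b = ∂h/∂y = -0.01800.
|∇h| = √(-0.002000² + -0.01800²) = 0.01811
Seepage velocity v = K·i/n = 2.1 × 0.01811 / 0.11 = 0.3457 ft/day.
t = 750 / 0.3457 = 2170 days = 5.94 years.

5.9 years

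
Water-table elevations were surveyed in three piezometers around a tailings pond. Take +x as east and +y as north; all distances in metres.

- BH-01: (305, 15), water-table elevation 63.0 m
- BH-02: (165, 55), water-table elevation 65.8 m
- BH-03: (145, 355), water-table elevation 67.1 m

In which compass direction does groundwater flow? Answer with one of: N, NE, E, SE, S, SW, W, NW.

Taking BH-01 as reference: BH-02−BH-01 = (-140, 40, +2.8); BH-03−BH-01 = (-160, 340, +4.1).
Solve a·Δx + b·Δy = Δh: det = (-140)·340 − (-160)·40 = -41200.
∂h/∂x = [(+2.8)·340 − (+4.1)·40] / -41200 = -0.01913
∂h/∂y = [(-140)·(+4.1) − (-160)·(+2.8)] / -41200 = +0.003058
Flow = −∇h = (+0.01913 east, -0.003058 north), which points east.

E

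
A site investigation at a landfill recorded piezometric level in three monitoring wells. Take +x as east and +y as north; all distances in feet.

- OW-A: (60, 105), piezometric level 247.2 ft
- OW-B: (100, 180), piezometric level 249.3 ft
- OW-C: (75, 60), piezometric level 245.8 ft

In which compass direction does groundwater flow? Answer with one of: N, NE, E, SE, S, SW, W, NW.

S

Differences from OW-A: to OW-B (Δx, Δy, Δh) = (40, 75, +2.1); to OW-C = (15, -45, -1.4).
Determinant of the coordinate differences = 40·(-45) − 15·75 = -2925.
∂h/∂x = [(+2.1)·(-45) − (-1.4)·75] / -2925 = -0.003590
∂h/∂y = [40·(-1.4) − 15·(+2.1)] / -2925 = +0.02991
Flow = −∇h = (+0.003590 east, -0.02991 north), which points south.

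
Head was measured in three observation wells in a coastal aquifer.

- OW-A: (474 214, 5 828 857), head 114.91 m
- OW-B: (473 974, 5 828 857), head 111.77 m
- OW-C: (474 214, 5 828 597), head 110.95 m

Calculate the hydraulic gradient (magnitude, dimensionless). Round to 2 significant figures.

0.020

∂h/∂x = (111.77 − 114.91) / (473974 − 474214) = +0.01308
∂h/∂y = (110.95 − 114.91) / (5828597 − 5828857) = +0.01523
|∇h| = √(0.01308² + 0.01523²) = 0.02008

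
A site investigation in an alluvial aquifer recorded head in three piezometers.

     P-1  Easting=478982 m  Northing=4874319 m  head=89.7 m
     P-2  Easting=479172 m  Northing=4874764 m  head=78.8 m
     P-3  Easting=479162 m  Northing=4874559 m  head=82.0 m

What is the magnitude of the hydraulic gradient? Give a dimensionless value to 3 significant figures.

Three-point gradient (reference P-1): Δ to P-2 = (190, 445, -10.9), Δ to P-3 = (180, 240, -7.7).
∂h/∂x = -0.02349, ∂h/∂y = -0.01446 (det = -34500).
|∇h| = √(-0.02349² + -0.01446²) = 0.02758

0.0276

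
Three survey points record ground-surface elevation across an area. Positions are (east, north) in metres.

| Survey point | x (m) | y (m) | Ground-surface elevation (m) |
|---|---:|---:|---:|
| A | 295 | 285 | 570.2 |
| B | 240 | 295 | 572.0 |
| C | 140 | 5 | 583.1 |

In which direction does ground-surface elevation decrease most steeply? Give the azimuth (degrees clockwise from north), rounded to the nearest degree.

Taking A as reference: B−A = (-55, 10, +1.8); C−A = (-155, -280, +12.9).
Determinant of the coordinate differences = (-55)·(-280) − (-155)·10 = 16950.
∂z/∂x = [(+1.8)·(-280) − (+12.9)·10] / 16950 = -0.03735
∂z/∂y = [(-55)·(+12.9) − (-155)·(+1.8)] / 16950 = -0.02540
Steepest decrease is along −∇f: components (+0.03735 E, +0.02540 N).
Azimuth = atan2(+0.03735, +0.02540) = 55.8° ≈ 056°.

056°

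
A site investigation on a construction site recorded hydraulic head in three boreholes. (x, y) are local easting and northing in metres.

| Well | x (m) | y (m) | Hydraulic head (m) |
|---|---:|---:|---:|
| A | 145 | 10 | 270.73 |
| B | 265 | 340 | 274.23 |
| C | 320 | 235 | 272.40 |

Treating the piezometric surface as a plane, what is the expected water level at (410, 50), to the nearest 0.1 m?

With h = a·x + b·y + c and A as origin, the differences give:
  120·a + 330·b = +3.50
  175·a + 225·b = +1.67
Eliminate b (×225 and ×330, subtract): -30750·a = 236.400 → a = ∂h/∂x = -0.007688
Back-substitute: b = ∂h/∂y = +0.01340.
h(410, 50) = 270.73 + (-0.007688)·(265) + (+0.01340)·(40) = 270.73 -2.037 +0.536 = 269.229 m.

269.2 m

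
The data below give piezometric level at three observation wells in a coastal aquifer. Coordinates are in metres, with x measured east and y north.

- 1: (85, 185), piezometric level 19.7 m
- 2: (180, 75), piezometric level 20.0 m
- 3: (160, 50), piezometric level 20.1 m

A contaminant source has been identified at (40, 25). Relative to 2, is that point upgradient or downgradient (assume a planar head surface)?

Taking 1 as reference: 2−1 = (95, -110, +0.3); 3−1 = (75, -135, +0.4).
Determinant of the coordinate differences = 95·(-135) − 75·(-110) = -4575.
∂h/∂x = [(+0.3)·(-135) − (+0.4)·(-110)] / -4575 = -0.0007650
∂h/∂y = [95·(+0.4) − 75·(+0.3)] / -4575 = -0.003388
Head at (40, 25) = 19.7 + (-0.0007650)·(-45) + (-0.003388)·(-160) = 20.28 m.
That is higher than the 20.0 m at 2, so the point is upgradient.

upgradient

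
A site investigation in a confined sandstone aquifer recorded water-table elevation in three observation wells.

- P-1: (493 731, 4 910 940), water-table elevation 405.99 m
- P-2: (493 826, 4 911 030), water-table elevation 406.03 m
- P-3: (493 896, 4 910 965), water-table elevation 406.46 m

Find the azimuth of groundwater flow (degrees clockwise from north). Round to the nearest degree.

Taking P-1 as reference: P-2−P-1 = (95, 90, +0.04); P-3−P-1 = (165, 25, +0.47).
Determinant of the coordinate differences = 95·25 − 165·90 = -12475.
∂h/∂x = [(+0.04)·25 − (+0.47)·90] / -12475 = +0.003311
∂h/∂y = [95·(+0.47) − 165·(+0.04)] / -12475 = -0.003050
Flow direction (−∇h) has components (-0.003311 E, +0.003050 N).
Azimuth = atan2(E, N) = atan2(-0.003311, +0.003050) = 312.7° ≈ 313°.

313°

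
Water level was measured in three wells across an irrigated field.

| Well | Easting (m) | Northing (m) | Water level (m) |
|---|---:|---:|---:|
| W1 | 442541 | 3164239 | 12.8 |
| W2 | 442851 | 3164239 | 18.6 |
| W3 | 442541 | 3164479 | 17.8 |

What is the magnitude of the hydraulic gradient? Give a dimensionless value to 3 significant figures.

0.0280

∂h/∂x = (18.6 − 12.8) / (442851 − 442541) = +0.01871
∂h/∂y = (17.8 − 12.8) / (3164479 − 3164239) = +0.02083
|∇h| = √(0.01871² + 0.02083²) = 0.028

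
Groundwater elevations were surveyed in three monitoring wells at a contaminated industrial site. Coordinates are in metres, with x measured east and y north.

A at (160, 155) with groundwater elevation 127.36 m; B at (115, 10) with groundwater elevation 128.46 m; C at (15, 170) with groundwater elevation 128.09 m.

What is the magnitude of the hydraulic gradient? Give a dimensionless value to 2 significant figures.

With h = a·x + b·y + c and A as origin, the differences give:
  (-45)·a + (-145)·b = +1.10
  (-145)·a + 15·b = +0.73
Eliminate b (×15 and ×(-145), subtract): -21700·a = 122.350 → a = ∂h/∂x = -0.005638
Back-substitute: b = ∂h/∂y = -0.005836.
|∇h| = √(-0.005638² + -0.005836²) = 0.008115

0.0081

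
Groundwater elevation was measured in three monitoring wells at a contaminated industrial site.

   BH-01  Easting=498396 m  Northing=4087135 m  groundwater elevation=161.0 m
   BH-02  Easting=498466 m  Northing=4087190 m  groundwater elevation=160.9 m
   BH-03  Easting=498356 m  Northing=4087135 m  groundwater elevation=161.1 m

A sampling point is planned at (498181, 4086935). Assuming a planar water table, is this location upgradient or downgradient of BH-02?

upgradient

With h = a·x + b·y + c and BH-01 as origin, the differences give:
  70·a + 55·b = -0.1
  (-40)·a + 0·b = +0.1
Eliminate b (×0 and ×55, subtract): 2200·a = -5.50 → a = ∂h/∂x = -0.002500
Back-substitute: b = ∂h/∂y = +0.001364.
Head at (498181, 4086935) = 161.0 + (-0.002500)·(-215) + (+0.001364)·(-200) = 161.26 m.
That is higher than the 160.9 m at BH-02, so the point is upgradient.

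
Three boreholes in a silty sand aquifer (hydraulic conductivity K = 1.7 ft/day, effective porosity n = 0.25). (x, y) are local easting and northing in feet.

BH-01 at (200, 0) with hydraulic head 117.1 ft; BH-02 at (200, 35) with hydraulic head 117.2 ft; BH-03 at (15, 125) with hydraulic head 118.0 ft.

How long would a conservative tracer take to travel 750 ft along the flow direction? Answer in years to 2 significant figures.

74 years

With h = a·x + b·y + c and BH-01 as origin, the differences give:
  0·a + 35·b = +0.1
  (-185)·a + 125·b = +0.9
Eliminate b (×125 and ×35, subtract): 6475·a = -19.00 → a = ∂h/∂x = -0.002934
Back-substitute: b = ∂h/∂y = +0.002857.
|∇h| = √(-0.002934² + 0.002857²) = 0.004095
Seepage velocity v = K·i/n = 1.7 × 0.004095 / 0.25 = 0.02785 ft/day.
t = 750 / 0.02785 = 2.693e+04 days = 73.7 years.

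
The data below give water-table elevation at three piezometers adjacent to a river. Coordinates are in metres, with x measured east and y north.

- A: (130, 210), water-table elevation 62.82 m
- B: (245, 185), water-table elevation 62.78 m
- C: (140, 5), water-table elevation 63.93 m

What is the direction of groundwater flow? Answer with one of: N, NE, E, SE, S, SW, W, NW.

Taking A as reference: B−A = (115, -25, -0.04); C−A = (10, -205, +1.11).
Solve a·Δx + b·Δy = Δh: det = 115·(-205) − 10·(-25) = -23325.
∂h/∂x = [(-0.04)·(-205) − (+1.11)·(-25)] / -23325 = -0.001541
∂h/∂y = [115·(+1.11) − 10·(-0.04)] / -23325 = -0.005490
Flow = −∇h = (+0.001541 east, +0.005490 north), which points north.

N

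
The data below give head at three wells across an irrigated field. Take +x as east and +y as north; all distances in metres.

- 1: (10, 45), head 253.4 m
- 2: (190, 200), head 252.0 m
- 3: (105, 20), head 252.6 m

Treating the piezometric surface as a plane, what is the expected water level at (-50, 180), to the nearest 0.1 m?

254.0 m

With h = a·x + b·y + c and 1 as origin, the differences give:
  180·a + 155·b = -1.4
  95·a + (-25)·b = -0.8
Eliminate b (×(-25) and ×155, subtract): -19225·a = 159.00 → a = ∂h/∂x = -0.008270
Back-substitute: b = ∂h/∂y = +0.0005722.
h(-50, 180) = 253.4 + (-0.008270)·(-60) + (+0.0005722)·(135) = 253.4 +0.496 +0.077 = 253.973 m.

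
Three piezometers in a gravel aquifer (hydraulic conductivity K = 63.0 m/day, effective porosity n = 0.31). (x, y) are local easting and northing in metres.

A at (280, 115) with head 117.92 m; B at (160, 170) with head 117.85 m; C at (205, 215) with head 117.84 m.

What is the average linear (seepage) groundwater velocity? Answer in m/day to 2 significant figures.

0.13 m/day

Taking A as reference: B−A = (-120, 55, -0.07); C−A = (-75, 100, -0.08).
Solve a·Δx + b·Δy = Δh: det = (-120)·100 − (-75)·55 = -7875.
∂h/∂x = [(-0.07)·100 − (-0.08)·55] / -7875 = +0.0003302
∂h/∂y = [(-120)·(-0.08) − (-75)·(-0.07)] / -7875 = -0.0005524
|∇h| = √(0.0003302² + -0.0005524²) = 0.0006436
Seepage velocity v = K·i/n = 63.0 × 0.0006436 / 0.31 = 0.1308 m/day.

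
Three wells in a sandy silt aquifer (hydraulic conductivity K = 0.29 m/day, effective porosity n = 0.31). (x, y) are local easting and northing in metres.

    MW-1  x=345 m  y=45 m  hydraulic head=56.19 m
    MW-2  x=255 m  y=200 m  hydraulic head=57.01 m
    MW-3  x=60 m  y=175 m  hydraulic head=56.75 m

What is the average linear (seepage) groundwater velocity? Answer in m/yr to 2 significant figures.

With h = a·x + b·y + c and MW-1 as origin, the differences give:
  (-90)·a + 155·b = +0.82
  (-285)·a + 130·b = +0.56
Eliminate b (×130 and ×155, subtract): 32475·a = 19.800 → a = ∂h/∂x = +0.0006097
Back-substitute: b = ∂h/∂y = +0.005644.
|∇h| = √(0.0006097² + 0.005644²) = 0.005677
Seepage velocity v = K·i/n = 0.29 × 0.005677 / 0.31 = 0.005311 m/day = 1.94 m/yr.

1.9 m/yr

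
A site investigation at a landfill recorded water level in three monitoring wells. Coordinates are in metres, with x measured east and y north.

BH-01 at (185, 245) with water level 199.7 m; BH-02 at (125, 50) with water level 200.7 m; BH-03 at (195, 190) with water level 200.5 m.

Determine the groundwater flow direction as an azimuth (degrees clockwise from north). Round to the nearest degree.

300°

Three-point gradient (reference BH-01): Δ to BH-02 = (-60, -195, +1.0), Δ to BH-03 = (10, -55, +0.8).
∂h/∂x = +0.01924, ∂h/∂y = -0.01105 (det = 5250).
Flow direction (−∇h) has components (-0.01924 E, +0.01105 N).
Azimuth = atan2(E, N) = atan2(-0.01924, +0.01105) = 299.9° ≈ 300°.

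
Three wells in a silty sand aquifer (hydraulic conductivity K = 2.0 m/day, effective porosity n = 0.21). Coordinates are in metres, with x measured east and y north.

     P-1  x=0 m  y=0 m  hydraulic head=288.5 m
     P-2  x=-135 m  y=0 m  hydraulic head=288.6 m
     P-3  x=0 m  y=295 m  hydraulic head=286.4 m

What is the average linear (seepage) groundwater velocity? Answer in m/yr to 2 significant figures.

∂h/∂x = (288.6 − 288.5) / (-135 − 0) = -0.0007407
∂h/∂y = (286.4 − 288.5) / (295 − 0) = -0.007119
|∇h| = √(-0.0007407² + -0.007119²) = 0.007157
Seepage velocity v = K·i/n = 2.0 × 0.007157 / 0.21 = 0.06816 m/day = 24.9 m/yr.

25 m/yr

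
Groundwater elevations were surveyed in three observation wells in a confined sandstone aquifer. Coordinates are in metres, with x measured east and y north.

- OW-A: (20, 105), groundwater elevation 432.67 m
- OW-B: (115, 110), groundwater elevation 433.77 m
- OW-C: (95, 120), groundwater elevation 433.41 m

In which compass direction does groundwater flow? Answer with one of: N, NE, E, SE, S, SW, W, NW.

With h = a·x + b·y + c and OW-A as origin, the differences give:
  95·a + 5·b = +1.10
  75·a + 15·b = +0.74
Eliminate b (×15 and ×5, subtract): 1050·a = 12.800 → a = ∂h/∂x = +0.01219
Back-substitute: b = ∂h/∂y = -0.01162.
Flow = −∇h = (-0.01219 east, +0.01162 north), which points northwest.

NW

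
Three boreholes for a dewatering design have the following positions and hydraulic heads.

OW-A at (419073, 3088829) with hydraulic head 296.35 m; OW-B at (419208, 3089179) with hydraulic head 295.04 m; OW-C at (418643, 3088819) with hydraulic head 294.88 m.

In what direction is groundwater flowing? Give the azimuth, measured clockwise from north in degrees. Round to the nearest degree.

325°

Taking OW-A as reference: OW-B−OW-A = (135, 350, -1.31); OW-C−OW-A = (-430, -10, -1.47).
Solve a·Δx + b·Δy = Δh: det = 135·(-10) − (-430)·350 = 149150.
∂h/∂x = [(-1.31)·(-10) − (-1.47)·350] / 149150 = +0.003537
∂h/∂y = [135·(-1.47) − (-430)·(-1.31)] / 149150 = -0.005107
Flow direction (−∇h) has components (-0.003537 E, +0.005107 N).
Azimuth = atan2(E, N) = atan2(-0.003537, +0.005107) = 325.3° ≈ 325°.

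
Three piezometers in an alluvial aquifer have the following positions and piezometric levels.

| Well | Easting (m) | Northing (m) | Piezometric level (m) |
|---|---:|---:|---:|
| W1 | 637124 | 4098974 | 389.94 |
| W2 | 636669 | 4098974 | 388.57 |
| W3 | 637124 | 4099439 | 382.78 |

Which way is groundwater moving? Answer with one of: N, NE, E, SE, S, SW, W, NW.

N

∂h/∂x = (388.57 − 389.94) / (636669 − 637124) = +0.003011
∂h/∂y = (382.78 − 389.94) / (4099439 − 4098974) = -0.01540
Flow = −∇h = (-0.003011 east, +0.01540 north), which points north.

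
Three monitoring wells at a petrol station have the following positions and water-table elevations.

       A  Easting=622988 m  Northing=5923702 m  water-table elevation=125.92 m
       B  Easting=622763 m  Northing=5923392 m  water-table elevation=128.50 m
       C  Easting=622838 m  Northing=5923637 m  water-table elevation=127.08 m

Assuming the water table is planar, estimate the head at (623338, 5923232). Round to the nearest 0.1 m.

With h = a·x + b·y + c and A as origin, the differences give:
  (-225)·a + (-310)·b = +2.58
  (-150)·a + (-65)·b = +1.16
Eliminate b (×(-65) and ×(-310), subtract): -31875·a = 191.900 → a = ∂h/∂x = -0.006020
Back-substitute: b = ∂h/∂y = -0.003953.
h(623338, 5923232) = 125.92 + (-0.006020)·(350) + (-0.003953)·(-470) = 125.92 -2.107 +1.858 = 125.671 m.

125.7 m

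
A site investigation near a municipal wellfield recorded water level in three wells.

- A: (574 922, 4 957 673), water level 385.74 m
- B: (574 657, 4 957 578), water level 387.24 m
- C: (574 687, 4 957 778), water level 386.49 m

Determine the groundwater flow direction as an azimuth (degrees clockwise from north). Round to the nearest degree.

With h = a·x + b·y + c and A as origin, the differences give:
  (-265)·a + (-95)·b = +1.50
  (-235)·a + 105·b = +0.75
Eliminate b (×105 and ×(-95), subtract): -50150·a = 228.750 → a = ∂h/∂x = -0.004561
Back-substitute: b = ∂h/∂y = -0.003066.
Flow direction (−∇h) has components (+0.004561 E, +0.003066 N).
Azimuth = atan2(E, N) = atan2(+0.004561, +0.003066) = 56.1° ≈ 056°.

056°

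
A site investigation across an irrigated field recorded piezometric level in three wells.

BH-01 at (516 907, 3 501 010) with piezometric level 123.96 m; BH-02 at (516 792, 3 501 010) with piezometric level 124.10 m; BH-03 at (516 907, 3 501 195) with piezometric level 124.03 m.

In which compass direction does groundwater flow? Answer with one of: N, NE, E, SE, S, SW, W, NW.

E

∂h/∂x = (124.10 − 123.96) / (516792 − 516907) = -0.001217
∂h/∂y = (124.03 − 123.96) / (3501195 − 3501010) = +0.0003784
Flow = −∇h = (+0.001217 east, -0.0003784 north), which points east.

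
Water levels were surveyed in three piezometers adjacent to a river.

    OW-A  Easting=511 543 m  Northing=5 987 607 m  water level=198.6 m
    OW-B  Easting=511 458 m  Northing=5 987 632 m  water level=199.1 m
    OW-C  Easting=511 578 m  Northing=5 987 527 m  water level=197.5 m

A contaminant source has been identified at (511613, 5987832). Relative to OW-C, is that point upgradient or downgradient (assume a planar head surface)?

Taking OW-A as reference: OW-B−OW-A = (-85, 25, +0.5); OW-C−OW-A = (35, -80, -1.1).
Determinant of the coordinate differences = (-85)·(-80) − 35·25 = 5925.
∂h/∂x = [(+0.5)·(-80) − (-1.1)·25] / 5925 = -0.002110
∂h/∂y = [(-85)·(-1.1) − 35·(+0.5)] / 5925 = +0.01283
Head at (511613, 5987832) = 198.6 + (-0.002110)·(70) + (+0.01283)·(225) = 201.34 m.
That is higher than the 197.5 m at OW-C, so the point is upgradient.

upgradient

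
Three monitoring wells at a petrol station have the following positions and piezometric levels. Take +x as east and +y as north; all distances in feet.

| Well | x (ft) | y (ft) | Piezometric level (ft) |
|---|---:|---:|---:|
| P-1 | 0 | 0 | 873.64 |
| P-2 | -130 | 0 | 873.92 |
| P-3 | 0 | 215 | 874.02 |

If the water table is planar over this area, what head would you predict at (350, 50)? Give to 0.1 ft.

873.0 ft

∂h/∂x = (873.92 − 873.64) / (-130 − 0) = -0.002154
∂h/∂y = (874.02 − 873.64) / (215 − 0) = +0.001767
h(350, 50) = 873.64 + (-0.002154)·(350) + (+0.001767)·(50) = 873.64 -0.754 +0.088 = 872.975 ft.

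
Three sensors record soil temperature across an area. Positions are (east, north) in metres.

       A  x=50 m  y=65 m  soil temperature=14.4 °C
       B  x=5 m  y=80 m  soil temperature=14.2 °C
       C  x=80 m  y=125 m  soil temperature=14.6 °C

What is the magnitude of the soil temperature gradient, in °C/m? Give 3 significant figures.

With T = a·x + b·y + c and A as origin, the differences give:
  (-45)·a + 15·b = -0.2
  30·a + 60·b = +0.2
Eliminate b (×60 and ×15, subtract): -3150·a = -15.00 → a = ∂T/∂x = +0.004762
Back-substitute: b = ∂T/∂y = +0.0009524.
|∇f| = √(0.004762² + 0.0009524²) = 0.004856 °C/m

0.00486 °C/m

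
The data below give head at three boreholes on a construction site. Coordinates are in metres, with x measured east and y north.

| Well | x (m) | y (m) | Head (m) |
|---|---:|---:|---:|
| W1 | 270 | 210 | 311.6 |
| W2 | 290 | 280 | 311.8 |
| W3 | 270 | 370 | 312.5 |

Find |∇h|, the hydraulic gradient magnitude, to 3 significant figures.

Taking W1 as reference: W2−W1 = (20, 70, +0.2); W3−W1 = (0, 160, +0.9).
Determinant of the coordinate differences = 20·160 − 0·70 = 3200.
∂h/∂x = [(+0.2)·160 − (+0.9)·70] / 3200 = -0.009688
∂h/∂y = [20·(+0.9) − 0·(+0.2)] / 3200 = +0.005625
|∇h| = √(-0.009688² + 0.005625²) = 0.0112

0.0112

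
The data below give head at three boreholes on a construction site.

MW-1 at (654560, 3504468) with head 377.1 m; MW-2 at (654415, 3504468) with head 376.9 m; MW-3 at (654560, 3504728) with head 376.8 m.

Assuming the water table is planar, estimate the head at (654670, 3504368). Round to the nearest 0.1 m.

377.4 m

∂h/∂x = (376.9 − 377.1) / (654415 − 654560) = +0.001379
∂h/∂y = (376.8 − 377.1) / (3504728 − 3504468) = -0.001154
h(654670, 3504368) = 377.1 + (+0.001379)·(110) + (-0.001154)·(-100) = 377.1 +0.152 +0.115 = 377.367 m.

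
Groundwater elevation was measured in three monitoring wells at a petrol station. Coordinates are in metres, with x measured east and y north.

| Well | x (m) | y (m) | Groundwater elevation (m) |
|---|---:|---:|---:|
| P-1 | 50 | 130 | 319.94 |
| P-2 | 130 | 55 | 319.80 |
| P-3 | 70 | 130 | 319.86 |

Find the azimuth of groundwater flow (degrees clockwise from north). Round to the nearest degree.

059°

Taking P-1 as reference: P-2−P-1 = (80, -75, -0.14); P-3−P-1 = (20, 0, -0.08).
Determinant of the coordinate differences = 80·0 − 20·(-75) = 1500.
∂h/∂x = [(-0.14)·0 − (-0.08)·(-75)] / 1500 = -0.004000
∂h/∂y = [80·(-0.08) − 20·(-0.14)] / 1500 = -0.002400
Flow direction (−∇h) has components (+0.004000 E, +0.002400 N).
Azimuth = atan2(E, N) = atan2(+0.004000, +0.002400) = 59.0° ≈ 059°.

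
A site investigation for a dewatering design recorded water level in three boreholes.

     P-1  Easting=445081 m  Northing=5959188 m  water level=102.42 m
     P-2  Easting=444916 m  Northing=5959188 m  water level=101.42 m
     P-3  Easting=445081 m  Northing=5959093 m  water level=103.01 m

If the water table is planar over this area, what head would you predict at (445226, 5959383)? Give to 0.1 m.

∂h/∂x = (101.42 − 102.42) / (444916 − 445081) = +0.006061
∂h/∂y = (103.01 − 102.42) / (5959093 − 5959188) = -0.006211
h(445226, 5959383) = 102.42 + (+0.006061)·(145) + (-0.006211)·(195) = 102.42 +0.879 -1.211 = 102.088 m.

102.1 m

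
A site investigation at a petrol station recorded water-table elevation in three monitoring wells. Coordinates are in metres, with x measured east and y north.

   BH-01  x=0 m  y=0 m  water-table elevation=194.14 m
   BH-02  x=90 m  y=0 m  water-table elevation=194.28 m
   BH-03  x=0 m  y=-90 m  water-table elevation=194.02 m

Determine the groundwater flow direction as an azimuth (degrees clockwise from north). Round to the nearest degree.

229°

∂h/∂x = (194.28 − 194.14) / (90 − 0) = +0.001556
∂h/∂y = (194.02 − 194.14) / (-90 − 0) = +0.001333
Flow direction (−∇h) has components (-0.001556 E, -0.001333 N).
Azimuth = atan2(E, N) = atan2(-0.001556, -0.001333) = 229.4° ≈ 229°.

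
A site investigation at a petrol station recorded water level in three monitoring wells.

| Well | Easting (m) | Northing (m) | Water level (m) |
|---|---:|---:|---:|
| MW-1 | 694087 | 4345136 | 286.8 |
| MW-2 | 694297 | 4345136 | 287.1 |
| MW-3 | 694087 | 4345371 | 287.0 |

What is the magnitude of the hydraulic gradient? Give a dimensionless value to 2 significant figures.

∂h/∂x = (287.1 − 286.8) / (694297 − 694087) = +0.001429
∂h/∂y = (287.0 − 286.8) / (4345371 − 4345136) = +0.0008511
|∇h| = √(0.001429² + 0.0008511²) = 0.001663

0.0017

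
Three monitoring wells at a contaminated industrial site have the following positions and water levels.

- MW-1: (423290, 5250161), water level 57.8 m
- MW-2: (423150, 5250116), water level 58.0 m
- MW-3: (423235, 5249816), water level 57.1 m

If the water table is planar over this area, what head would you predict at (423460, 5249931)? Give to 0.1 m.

With h = a·x + b·y + c and MW-1 as origin, the differences give:
  (-140)·a + (-45)·b = +0.2
  (-55)·a + (-345)·b = -0.7
Eliminate b (×(-345) and ×(-45), subtract): 45825·a = -100.50 → a = ∂h/∂x = -0.002193
Back-substitute: b = ∂h/∂y = +0.002379.
h(423460, 5249931) = 57.8 + (-0.002193)·(170) + (+0.002379)·(-230) = 57.8 -0.373 -0.547 = 56.880 m.

56.9 m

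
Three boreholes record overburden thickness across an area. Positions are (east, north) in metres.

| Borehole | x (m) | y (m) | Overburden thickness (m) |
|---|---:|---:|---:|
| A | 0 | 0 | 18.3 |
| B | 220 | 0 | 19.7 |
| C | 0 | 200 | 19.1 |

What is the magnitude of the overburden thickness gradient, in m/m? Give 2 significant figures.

0.0075 m/m

∂d/∂x = (19.7 − 18.3) / (220 − 0) = +0.006364
∂d/∂y = (19.1 − 18.3) / (200 − 0) = +0.004000
|∇f| = √(0.006364² + 0.004000²) = 0.007517 m/m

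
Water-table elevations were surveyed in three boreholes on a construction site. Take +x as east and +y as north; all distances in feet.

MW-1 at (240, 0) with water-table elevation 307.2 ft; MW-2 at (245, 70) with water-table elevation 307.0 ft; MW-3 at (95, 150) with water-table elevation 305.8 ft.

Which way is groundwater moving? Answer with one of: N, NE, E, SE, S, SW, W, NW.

Differences from MW-1: to MW-2 (Δx, Δy, Δh) = (5, 70, -0.2); to MW-3 = (-145, 150, -1.4).
Determinant of the coordinate differences = 5·150 − (-145)·70 = 10900.
∂h/∂x = [(-0.2)·150 − (-1.4)·70] / 10900 = +0.006239
∂h/∂y = [5·(-1.4) − (-145)·(-0.2)] / 10900 = -0.003303
Flow = −∇h = (-0.006239 east, +0.003303 north), which points northwest.

NW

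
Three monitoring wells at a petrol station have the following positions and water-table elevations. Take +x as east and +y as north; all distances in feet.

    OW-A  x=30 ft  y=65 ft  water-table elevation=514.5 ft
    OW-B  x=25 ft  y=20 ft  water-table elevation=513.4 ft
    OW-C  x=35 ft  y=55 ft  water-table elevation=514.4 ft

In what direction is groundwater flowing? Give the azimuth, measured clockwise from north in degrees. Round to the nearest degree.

Differences from OW-A: to OW-B (Δx, Δy, Δh) = (-5, -45, -1.1); to OW-C = (5, -10, -0.1).
Solve a·Δx + b·Δy = Δh: det = (-5)·(-10) − 5·(-45) = 275.
∂h/∂x = [(-1.1)·(-10) − (-0.1)·(-45)] / 275 = +0.02364
∂h/∂y = [(-5)·(-0.1) − 5·(-1.1)] / 275 = +0.02182
Flow direction (−∇h) has components (-0.02364 E, -0.02182 N).
Azimuth = atan2(E, N) = atan2(-0.02364, -0.02182) = 227.3° ≈ 227°.

227°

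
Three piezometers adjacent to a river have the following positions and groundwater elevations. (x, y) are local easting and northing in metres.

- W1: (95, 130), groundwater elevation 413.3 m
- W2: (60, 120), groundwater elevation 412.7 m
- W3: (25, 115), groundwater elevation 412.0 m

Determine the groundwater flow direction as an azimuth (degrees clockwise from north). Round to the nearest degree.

311°

Differences from W1: to W2 (Δx, Δy, Δh) = (-35, -10, -0.6); to W3 = (-70, -15, -1.3).
Determinant of the coordinate differences = (-35)·(-15) − (-70)·(-10) = -175.
∂h/∂x = [(-0.6)·(-15) − (-1.3)·(-10)] / -175 = +0.02286
∂h/∂y = [(-35)·(-1.3) − (-70)·(-0.6)] / -175 = -0.02000
Flow direction (−∇h) has components (-0.02286 E, +0.02000 N).
Azimuth = atan2(E, N) = atan2(-0.02286, +0.02000) = 311.2° ≈ 311°.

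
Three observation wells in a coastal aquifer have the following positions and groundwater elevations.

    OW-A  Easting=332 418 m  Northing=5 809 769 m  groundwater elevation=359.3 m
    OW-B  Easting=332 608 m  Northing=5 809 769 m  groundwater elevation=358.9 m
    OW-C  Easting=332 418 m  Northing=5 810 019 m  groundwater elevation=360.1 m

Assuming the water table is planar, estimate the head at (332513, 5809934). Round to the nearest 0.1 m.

359.6 m

∂h/∂x = (358.9 − 359.3) / (332608 − 332418) = -0.002105
∂h/∂y = (360.1 − 359.3) / (5810019 − 5809769) = +0.003200
h(332513, 5809934) = 359.3 + (-0.002105)·(95) + (+0.003200)·(165) = 359.3 -0.200 +0.528 = 359.628 m.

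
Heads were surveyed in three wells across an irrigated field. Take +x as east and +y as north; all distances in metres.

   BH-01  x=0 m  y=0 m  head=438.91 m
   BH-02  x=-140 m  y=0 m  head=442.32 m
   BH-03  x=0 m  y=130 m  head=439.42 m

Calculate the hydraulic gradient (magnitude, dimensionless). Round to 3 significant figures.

0.0247

∂h/∂x = (442.32 − 438.91) / (-140 − 0) = -0.02436
∂h/∂y = (439.42 − 438.91) / (130 − 0) = +0.003923
|∇h| = √(-0.02436² + 0.003923²) = 0.02467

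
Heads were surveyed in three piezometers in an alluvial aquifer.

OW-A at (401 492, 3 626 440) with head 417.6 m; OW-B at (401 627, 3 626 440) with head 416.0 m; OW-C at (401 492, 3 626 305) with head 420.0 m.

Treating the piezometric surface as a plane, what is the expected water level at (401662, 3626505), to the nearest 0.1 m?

∂h/∂x = (416.0 − 417.6) / (401627 − 401492) = -0.01185
∂h/∂y = (420.0 − 417.6) / (3626305 − 3626440) = -0.01778
h(401662, 3626505) = 417.6 + (-0.01185)·(170) + (-0.01778)·(65) = 417.6 -2.015 -1.156 = 414.430 m.

414.4 m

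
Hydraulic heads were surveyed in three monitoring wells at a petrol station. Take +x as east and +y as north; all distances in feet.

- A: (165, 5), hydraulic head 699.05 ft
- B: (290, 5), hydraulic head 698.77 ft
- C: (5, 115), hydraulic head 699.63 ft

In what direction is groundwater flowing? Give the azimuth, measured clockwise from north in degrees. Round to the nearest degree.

Taking A as reference: B−A = (125, 0, -0.28); C−A = (-160, 110, +0.58).
Solve a·Δx + b·Δy = Δh: det = 125·110 − (-160)·0 = 13750.
∂h/∂x = [(-0.28)·110 − (+0.58)·0] / 13750 = -0.002240
∂h/∂y = [125·(+0.58) − (-160)·(-0.28)] / 13750 = +0.002015
Flow direction (−∇h) has components (+0.002240 E, -0.002015 N).
Azimuth = atan2(E, N) = atan2(+0.002240, -0.002015) = 132.0° ≈ 132°.

132°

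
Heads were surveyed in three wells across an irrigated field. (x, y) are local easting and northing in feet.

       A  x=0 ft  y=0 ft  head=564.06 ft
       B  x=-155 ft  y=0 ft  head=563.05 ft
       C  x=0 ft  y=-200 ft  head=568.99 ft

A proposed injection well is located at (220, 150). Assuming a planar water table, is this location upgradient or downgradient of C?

∂h/∂x = (563.05 − 564.06) / (-155 − 0) = +0.006516
∂h/∂y = (568.99 − 564.06) / (-200 − 0) = -0.02465
Head at (220, 150) = 564.06 + (+0.006516)·(220) + (-0.02465)·(150) = 561.80 ft.
That is lower than the 568.99 ft at C, so the point is downgradient.

downgradient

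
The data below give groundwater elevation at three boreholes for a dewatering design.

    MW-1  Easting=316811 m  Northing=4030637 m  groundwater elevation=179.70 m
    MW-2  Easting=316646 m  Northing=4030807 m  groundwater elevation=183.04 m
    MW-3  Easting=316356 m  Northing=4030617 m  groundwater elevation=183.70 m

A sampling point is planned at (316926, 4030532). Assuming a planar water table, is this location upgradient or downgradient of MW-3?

downgradient

Differences from MW-1: to MW-2 (Δx, Δy, Δh) = (-165, 170, +3.34); to MW-3 = (-455, -20, +4.00).
Solve a·Δx + b·Δy = Δh: det = (-165)·(-20) − (-455)·170 = 80650.
∂h/∂x = [(+3.34)·(-20) − (+4.00)·170] / 80650 = -0.009260
∂h/∂y = [(-165)·(+4.00) − (-455)·(+3.34)] / 80650 = +0.01066
Head at (316926, 4030532) = 179.70 + (-0.009260)·(115) + (+0.01066)·(-105) = 177.52 m.
That is lower than the 183.70 m at MW-3, so the point is downgradient.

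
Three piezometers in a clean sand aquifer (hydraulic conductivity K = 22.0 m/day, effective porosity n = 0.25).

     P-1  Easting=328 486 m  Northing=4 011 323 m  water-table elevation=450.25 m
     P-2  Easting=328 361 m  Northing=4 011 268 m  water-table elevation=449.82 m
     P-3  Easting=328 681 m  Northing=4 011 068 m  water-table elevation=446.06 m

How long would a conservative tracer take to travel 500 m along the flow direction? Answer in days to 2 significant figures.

390 days

Three-point gradient (reference P-1): Δ to P-2 = (-125, -55, -0.43), Δ to P-3 = (195, -255, -4.19).
∂h/∂x = -0.002836, ∂h/∂y = +0.01426 (det = 42600).
|∇h| = √(-0.002836² + 0.01426²) = 0.01454
Seepage velocity v = K·i/n = 22.0 × 0.01454 / 0.25 = 1.28 m/day.
t = 500 / 1.28 = 390.6 days.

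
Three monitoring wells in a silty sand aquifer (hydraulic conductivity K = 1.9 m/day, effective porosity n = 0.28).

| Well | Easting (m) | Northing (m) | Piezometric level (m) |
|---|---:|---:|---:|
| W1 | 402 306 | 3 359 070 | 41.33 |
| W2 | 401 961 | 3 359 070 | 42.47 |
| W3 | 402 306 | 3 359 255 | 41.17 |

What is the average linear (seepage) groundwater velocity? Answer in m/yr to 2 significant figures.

8.5 m/yr

∂h/∂x = (42.47 − 41.33) / (401961 − 402306) = -0.003304
∂h/∂y = (41.17 − 41.33) / (3359255 − 3359070) = -0.0008649
|∇h| = √(-0.003304² + -0.0008649²) = 0.003415
Seepage velocity v = K·i/n = 1.9 × 0.003415 / 0.28 = 0.02317 m/day = 8.463 m/yr.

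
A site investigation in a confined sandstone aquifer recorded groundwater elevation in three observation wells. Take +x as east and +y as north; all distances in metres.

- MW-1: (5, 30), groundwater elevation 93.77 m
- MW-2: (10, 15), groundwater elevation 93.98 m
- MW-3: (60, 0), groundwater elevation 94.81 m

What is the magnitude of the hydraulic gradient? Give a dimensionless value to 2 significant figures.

Three-point gradient (reference MW-1): Δ to MW-2 = (5, -15, +0.21), Δ to MW-3 = (55, -30, +1.04).
∂h/∂x = +0.01378, ∂h/∂y = -0.009407 (det = 675).
|∇h| = √(0.01378² + -0.009407²) = 0.01668

0.017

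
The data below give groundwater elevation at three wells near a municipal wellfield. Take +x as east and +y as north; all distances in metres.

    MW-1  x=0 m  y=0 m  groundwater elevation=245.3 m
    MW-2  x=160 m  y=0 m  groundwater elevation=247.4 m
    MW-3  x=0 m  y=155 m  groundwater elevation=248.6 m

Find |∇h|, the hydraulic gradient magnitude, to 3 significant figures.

0.0250

∂h/∂x = (247.4 − 245.3) / (160 − 0) = +0.01312
∂h/∂y = (248.6 − 245.3) / (155 − 0) = +0.02129
|∇h| = √(0.01312² + 0.02129²) = 0.02501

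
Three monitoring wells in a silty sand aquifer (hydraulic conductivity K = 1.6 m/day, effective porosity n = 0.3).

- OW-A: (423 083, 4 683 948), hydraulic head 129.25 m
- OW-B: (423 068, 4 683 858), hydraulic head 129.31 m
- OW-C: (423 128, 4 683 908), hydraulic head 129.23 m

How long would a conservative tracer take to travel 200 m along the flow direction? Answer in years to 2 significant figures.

Taking OW-A as reference: OW-B−OW-A = (-15, -90, +0.06); OW-C−OW-A = (45, -40, -0.02).
Determinant of the coordinate differences = (-15)·(-40) − 45·(-90) = 4650.
∂h/∂x = [(+0.06)·(-40) − (-0.02)·(-90)] / 4650 = -0.0009032
∂h/∂y = [(-15)·(-0.02) − 45·(+0.06)] / 4650 = -0.0005161
|∇h| = √(-0.0009032² + -0.0005161²) = 0.00104
Seepage velocity v = K·i/n = 1.6 × 0.00104 / 0.3 = 0.005547 m/day.
t = 200 / 0.005547 = 3.606e+04 days = 98.7 years.

99 years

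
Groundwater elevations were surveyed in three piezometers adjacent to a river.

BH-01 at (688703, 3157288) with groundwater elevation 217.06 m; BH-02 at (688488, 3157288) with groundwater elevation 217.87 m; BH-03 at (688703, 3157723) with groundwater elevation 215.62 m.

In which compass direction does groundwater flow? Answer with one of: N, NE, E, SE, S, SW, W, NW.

NE

∂h/∂x = (217.87 − 217.06) / (688488 − 688703) = -0.003767
∂h/∂y = (215.62 − 217.06) / (3157723 − 3157288) = -0.003310
Flow = −∇h = (+0.003767 east, +0.003310 north), which points northeast.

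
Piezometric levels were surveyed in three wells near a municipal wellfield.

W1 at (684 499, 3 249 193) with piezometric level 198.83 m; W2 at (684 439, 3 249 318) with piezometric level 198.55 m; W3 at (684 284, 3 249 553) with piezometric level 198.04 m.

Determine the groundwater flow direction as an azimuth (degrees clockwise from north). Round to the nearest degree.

With h = a·x + b·y + c and W1 as origin, the differences give:
  (-60)·a + 125·b = -0.28
  (-215)·a + 360·b = -0.79
Eliminate b (×360 and ×125, subtract): 5275·a = -2.050 → a = ∂h/∂x = -0.0003886
Back-substitute: b = ∂h/∂y = -0.002427.
Flow direction (−∇h) has components (+0.0003886 E, +0.002427 N).
Azimuth = atan2(E, N) = atan2(+0.0003886, +0.002427) = 9.1° ≈ 009°.

009°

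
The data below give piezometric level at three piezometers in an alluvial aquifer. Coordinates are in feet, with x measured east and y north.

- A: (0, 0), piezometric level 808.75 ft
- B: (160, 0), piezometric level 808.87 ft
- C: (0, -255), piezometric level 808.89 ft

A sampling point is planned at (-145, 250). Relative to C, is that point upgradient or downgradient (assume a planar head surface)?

∂h/∂x = (808.87 − 808.75) / (160 − 0) = +0.0007500
∂h/∂y = (808.89 − 808.75) / (-255 − 0) = -0.0005490
Head at (-145, 250) = 808.75 + (+0.0007500)·(-145) + (-0.0005490)·(250) = 808.50 ft.
That is lower than the 808.89 ft at C, so the point is downgradient.

downgradient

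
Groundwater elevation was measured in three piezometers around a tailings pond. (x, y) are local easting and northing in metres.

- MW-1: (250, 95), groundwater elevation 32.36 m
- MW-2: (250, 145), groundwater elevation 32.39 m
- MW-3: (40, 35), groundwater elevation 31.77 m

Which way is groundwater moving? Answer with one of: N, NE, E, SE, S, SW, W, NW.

W

With h = a·x + b·y + c and MW-1 as origin, the differences give:
  0·a + 50·b = +0.03
  (-210)·a + (-60)·b = -0.59
Eliminate b (×(-60) and ×50, subtract): 10500·a = 27.700 → a = ∂h/∂x = +0.002638
Back-substitute: b = ∂h/∂y = +0.0006000.
Flow = −∇h = (-0.002638 east, -0.0006000 north), which points west.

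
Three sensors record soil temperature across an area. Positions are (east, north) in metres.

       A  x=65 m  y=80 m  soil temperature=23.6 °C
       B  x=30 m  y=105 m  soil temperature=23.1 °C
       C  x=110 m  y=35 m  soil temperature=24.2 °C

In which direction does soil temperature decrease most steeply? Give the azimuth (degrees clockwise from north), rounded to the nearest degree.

259°

Taking A as reference: B−A = (-35, 25, -0.5); C−A = (45, -45, +0.6).
Determinant of the coordinate differences = (-35)·(-45) − 45·25 = 450.
∂T/∂x = [(-0.5)·(-45) − (+0.6)·25] / 450 = +0.01667
∂T/∂y = [(-35)·(+0.6) − 45·(-0.5)] / 450 = +0.003333
Steepest decrease is along −∇f: components (-0.01667 E, -0.003333 N).
Azimuth = atan2(-0.01667, -0.003333) = 258.7° ≈ 259°.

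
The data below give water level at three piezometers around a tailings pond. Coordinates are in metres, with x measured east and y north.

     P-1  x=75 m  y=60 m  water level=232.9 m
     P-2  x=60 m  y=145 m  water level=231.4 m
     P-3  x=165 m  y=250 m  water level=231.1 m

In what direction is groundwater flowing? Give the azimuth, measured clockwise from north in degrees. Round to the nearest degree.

With h = a·x + b·y + c and P-1 as origin, the differences give:
  (-15)·a + 85·b = -1.5
  90·a + 190·b = -1.8
Eliminate b (×190 and ×85, subtract): -10500·a = -132.00 → a = ∂h/∂x = +0.01257
Back-substitute: b = ∂h/∂y = -0.01543.
Flow direction (−∇h) has components (-0.01257 E, +0.01543 N).
Azimuth = atan2(E, N) = atan2(-0.01257, +0.01543) = 320.8° ≈ 321°.

321°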